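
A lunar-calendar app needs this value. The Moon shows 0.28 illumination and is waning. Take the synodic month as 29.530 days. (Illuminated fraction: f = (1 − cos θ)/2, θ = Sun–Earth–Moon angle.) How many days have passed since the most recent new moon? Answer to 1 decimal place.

24.3 days

From f = (1 − cos θ)/2: cos θ = 1 − 2×0.28 = 0.440; arccos → 63.9°.
A waning Moon lies in 180°–360°, so θ = 360° − 63.9° = 296.1°.
That fraction of the synodic month is 296.1/360 × 29.530 d ≈ 24.29 d.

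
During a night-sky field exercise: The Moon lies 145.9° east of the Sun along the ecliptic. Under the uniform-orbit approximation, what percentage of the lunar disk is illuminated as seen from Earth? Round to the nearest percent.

91%

cos 145.9° = (-0.828), so f = (1 − (-0.828))/2 = 0.914, i.e. 91%.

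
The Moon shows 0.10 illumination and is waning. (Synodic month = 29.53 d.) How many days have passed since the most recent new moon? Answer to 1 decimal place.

26.5 days

From f = (1 − cos θ)/2: cos θ = 1 − 2×0.10 = 0.800; arccos → 36.9°.
A waning Moon lies in 180°–360°, so θ = 360° − 36.9° = 323.1°.
Age = 29.53 × 323.1°/360° ≈ 26.51 days.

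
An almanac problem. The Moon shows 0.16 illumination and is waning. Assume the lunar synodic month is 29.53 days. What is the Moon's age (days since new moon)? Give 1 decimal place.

25.7 days

Invert f = (1 − cos θ)/2 to get cos θ = 1 − 2(0.16) = 0.680, hence θ₀ = arccos 0.680 = 47.2°.
Since the Moon is past full (waning), take the reflex angle: θ = 360° − 47.2° = 312.8°.
At 360°/29.53 d per day, 312.8° corresponds to 25.66 days.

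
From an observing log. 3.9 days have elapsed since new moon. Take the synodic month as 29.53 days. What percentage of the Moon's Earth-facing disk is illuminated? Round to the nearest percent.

Elongation θ = 360° × 3.9/29.53 ≈ 47.5°.
With cos θ = 0.675, the lit fraction is (1 − 0.675)/2 ≈ 0.162, so 16%.

16%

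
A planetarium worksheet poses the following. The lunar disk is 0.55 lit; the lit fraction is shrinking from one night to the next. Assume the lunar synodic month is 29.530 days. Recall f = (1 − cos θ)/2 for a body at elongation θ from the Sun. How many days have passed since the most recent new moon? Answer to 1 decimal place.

21.7 days

cos θ = 1 − 2f = -0.100, giving a principal value of 95.7°.
Since the Moon is past full (waning), take the reflex angle: θ = 360° − 95.7° = 264.3°.
That fraction of the synodic month is 264.3/360 × 29.530 d ≈ 21.68 d.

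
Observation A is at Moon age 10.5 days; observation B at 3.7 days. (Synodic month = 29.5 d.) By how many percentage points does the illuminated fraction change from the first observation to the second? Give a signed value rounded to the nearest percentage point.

-66 percentage points

First observation: θ = 360°·10.5/29.5 = 128.1°, so f = 0.809.
Second observation: θ = 45.2°, f = 0.147.
Δf = 0.147 − 0.809 = -0.661, i.e. -66 pp.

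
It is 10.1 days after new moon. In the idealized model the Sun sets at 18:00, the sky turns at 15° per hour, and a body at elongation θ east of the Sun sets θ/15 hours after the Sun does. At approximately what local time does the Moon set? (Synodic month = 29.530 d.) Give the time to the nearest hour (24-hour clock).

The Moon has covered 10.1/29.530 of its cycle, so θ ≈ 360° × 10.1/29.530 = 123.1°.
Delay after the Sun = 123.1° / (15°/h) ≈ 8.21 h.
18:00 + 8.21 h ≈ 02:13 → 02:00 to the nearest hour.

02:00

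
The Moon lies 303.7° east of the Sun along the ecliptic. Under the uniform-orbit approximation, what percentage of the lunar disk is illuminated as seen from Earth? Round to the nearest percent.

22%

f = (1 − cos 303.7°)/2 = (1 − 0.555)/2 ≈ 0.223, i.e. 22%.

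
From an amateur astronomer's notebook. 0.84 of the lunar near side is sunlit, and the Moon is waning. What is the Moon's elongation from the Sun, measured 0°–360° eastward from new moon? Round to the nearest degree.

227°

cos θ = 1 − 2f = -0.680, giving a principal value of 132.8°.
Waning ⇒ past full, so θ = 360° − 132.8° = 227.2°.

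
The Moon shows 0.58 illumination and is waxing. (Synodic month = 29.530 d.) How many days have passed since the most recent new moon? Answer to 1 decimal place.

Invert f = (1 − cos θ)/2 to get cos θ = 1 − 2(0.58) = -0.160, hence θ₀ = arccos -0.160 = 99.2°.
Waxing ⇒ before full, so θ = 99.2°.
Age = 29.530 × 99.2°/360° ≈ 8.14 days.

8.1 days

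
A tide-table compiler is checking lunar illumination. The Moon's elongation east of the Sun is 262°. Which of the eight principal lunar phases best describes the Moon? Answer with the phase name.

last quarter

The last quarter sector spans roughly 248°–292°; 262° falls inside it.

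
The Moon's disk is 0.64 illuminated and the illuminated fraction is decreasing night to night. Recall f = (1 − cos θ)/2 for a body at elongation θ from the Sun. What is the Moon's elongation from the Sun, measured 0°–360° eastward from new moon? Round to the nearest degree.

cos θ = 1 − 2f = -0.280, giving a principal value of 106.3°.
Waning ⇒ past full, so θ = 360° − 106.3° = 253.7°.

254°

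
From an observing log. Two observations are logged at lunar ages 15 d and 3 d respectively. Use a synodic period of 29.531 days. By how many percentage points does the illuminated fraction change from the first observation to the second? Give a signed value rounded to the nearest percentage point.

-90 pp

θ₁ = 360° × 15/29.531 = 182.9°, f₁ = (1 − cos θ₁)/2 = 0.999.
θ₂ = 360° × 3/29.531 = 36.6°, f₂ = (1 − cos θ₂)/2 = 0.098.
Change = f₂ − f₁ = -0.901 → -90 percentage points.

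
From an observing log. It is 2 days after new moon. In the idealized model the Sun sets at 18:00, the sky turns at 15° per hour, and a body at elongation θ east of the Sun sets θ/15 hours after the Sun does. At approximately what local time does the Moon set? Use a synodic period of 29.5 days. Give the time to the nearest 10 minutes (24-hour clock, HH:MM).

19:40

Elongation θ = 360° × 2/29.5 ≈ 24.4°.
The Moon trails the Sun by θ/15 = 24.4/15 ≈ 1.63 hours.
18:00 + 1.627 h ≈ 19:38 → 19:40 to the nearest ten minutes.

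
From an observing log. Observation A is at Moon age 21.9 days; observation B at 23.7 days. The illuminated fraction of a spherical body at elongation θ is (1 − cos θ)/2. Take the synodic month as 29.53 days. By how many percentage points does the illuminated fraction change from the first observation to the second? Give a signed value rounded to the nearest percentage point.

-19 pp

First observation: θ = 360°·21.9/29.53 = 267.0°, so f = 0.526.
Second observation: θ = 288.9°, f = 0.338.
Δf = 0.338 − 0.526 = -0.188, i.e. -19 pp.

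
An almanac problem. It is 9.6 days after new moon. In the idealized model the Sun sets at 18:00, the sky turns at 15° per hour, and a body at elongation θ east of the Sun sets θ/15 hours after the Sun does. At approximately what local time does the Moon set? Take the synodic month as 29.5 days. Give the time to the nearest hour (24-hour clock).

Elongation θ = 360° × 9.6/29.5 ≈ 117.2°.
The Moon trails the Sun by θ/15 = 117.2/15 ≈ 7.81 hours.
18:00 + 7.81 h ≈ 01:49 → 02:00 to the nearest hour.

02:00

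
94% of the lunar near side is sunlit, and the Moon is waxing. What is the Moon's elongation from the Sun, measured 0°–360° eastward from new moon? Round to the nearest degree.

Invert f = (1 − cos θ)/2 to get cos θ = 1 − 2(0.94) = -0.880, hence θ₀ = arccos -0.880 = 151.6°.
Before full moon the principal value applies: θ = 151.6°.

152°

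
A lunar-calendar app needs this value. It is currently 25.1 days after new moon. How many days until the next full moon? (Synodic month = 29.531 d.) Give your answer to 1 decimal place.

19.2 days

Full moon occurs at elongation 180°, i.e. at age 29.531 × 180/360 = 14.765 d.
Already past this cycle's full moon; the next is at 14.765 + 29.531 = 44.296 d, so 44.296 − 25.1 = 19.196 days.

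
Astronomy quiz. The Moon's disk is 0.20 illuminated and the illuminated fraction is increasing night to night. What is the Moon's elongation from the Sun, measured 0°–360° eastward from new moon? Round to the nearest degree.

53°

cos θ = 1 − 2f = 0.600, giving a principal value of 53.1°.
The Moon is waxing (0°–180°), so θ = 53.1° directly.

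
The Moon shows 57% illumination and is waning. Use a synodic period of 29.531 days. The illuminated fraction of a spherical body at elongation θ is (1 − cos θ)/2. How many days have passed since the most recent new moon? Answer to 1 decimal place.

cos θ = 1 − 2f = -0.140, giving a principal value of 98.0°.
Waning ⇒ past full, so θ = 360° − 98.0° = 262.0°.
Age = 29.531 × 262.0°/360° ≈ 21.49 days.

21.5 days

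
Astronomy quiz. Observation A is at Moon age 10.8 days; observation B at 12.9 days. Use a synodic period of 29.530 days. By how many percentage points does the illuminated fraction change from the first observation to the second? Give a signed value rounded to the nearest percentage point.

θ₁ = 360° × 10.8/29.530 = 131.7°, f₁ = (1 − cos θ₁)/2 = 0.832.
θ₂ = 360° × 12.9/29.530 = 157.3°, f₂ = (1 − cos θ₂)/2 = 0.961.
Change = f₂ − f₁ = +0.129 → +13 percentage points.

+13 percentage points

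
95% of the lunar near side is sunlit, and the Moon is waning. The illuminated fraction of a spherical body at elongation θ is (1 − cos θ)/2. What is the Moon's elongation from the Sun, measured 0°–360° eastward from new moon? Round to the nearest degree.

206°

cos θ = 1 − 2f = -0.900, giving a principal value of 154.2°.
Waning ⇒ past full, so θ = 360° − 154.2° = 205.8°.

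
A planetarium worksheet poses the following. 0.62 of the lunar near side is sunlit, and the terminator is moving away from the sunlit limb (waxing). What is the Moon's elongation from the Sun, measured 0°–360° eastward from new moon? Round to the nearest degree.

From f = (1 − cos θ)/2: cos θ = 1 − 2×0.62 = -0.240; arccos → 103.9°.
Waxing ⇒ before full, so θ = 103.9°.

104°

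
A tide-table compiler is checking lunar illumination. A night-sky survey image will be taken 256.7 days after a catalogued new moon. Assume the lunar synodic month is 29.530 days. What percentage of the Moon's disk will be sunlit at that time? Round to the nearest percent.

68%

256.7 d spans 8 complete synodic months (8 × 29.530 = 236.24 d) plus 20.46 d.
The Moon has covered 20.46/29.530 of its cycle, so θ ≈ 360° × 20.46/29.530 = 249.4°.
Illuminated fraction = (1 − cos 249.4°)/2 = (1 − (-0.351))/2 ≈ 0.676, so 68%.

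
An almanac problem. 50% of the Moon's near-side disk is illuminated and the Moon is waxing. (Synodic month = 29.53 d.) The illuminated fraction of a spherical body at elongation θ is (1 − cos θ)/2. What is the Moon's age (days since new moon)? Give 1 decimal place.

From f = (1 − cos θ)/2: cos θ = 1 − 2×0.50 = 0.000; arccos → 90.0°.
Waxing ⇒ before full, so θ = 90.0°.
Age = 29.53 × 90.0°/360° ≈ 7.38 days.

7.4 days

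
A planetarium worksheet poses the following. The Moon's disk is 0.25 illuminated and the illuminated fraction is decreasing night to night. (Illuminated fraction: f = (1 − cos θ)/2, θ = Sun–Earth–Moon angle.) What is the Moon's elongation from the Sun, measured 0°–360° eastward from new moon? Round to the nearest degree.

300°

From f = (1 − cos θ)/2: cos θ = 1 − 2×0.25 = 0.500; arccos → 60.0°.
A waning Moon lies in 180°–360°, so θ = 360° − 60.0° = 300.0°.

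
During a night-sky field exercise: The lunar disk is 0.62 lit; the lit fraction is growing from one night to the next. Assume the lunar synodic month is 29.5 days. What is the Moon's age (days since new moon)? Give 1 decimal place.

8.5 days

Invert f = (1 − cos θ)/2 to get cos θ = 1 − 2(0.62) = -0.240, hence θ₀ = arccos -0.240 = 103.9°.
The Moon is waxing (0°–180°), so θ = 103.9° directly.
That fraction of the synodic month is 103.9/360 × 29.5 d ≈ 8.51 d.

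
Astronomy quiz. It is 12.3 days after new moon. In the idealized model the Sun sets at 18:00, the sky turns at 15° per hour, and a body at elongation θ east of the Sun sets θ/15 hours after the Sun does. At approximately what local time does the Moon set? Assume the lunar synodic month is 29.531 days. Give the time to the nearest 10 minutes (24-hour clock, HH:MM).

04:00

Elongation θ = 360° × 12.3/29.531 ≈ 149.9°.
At 15° of sky rotation per hour, 149.9° corresponds to a 10.00 h lag.
18:00 + 9.996 h ≈ 04:00 → 04:00 to the nearest ten minutes.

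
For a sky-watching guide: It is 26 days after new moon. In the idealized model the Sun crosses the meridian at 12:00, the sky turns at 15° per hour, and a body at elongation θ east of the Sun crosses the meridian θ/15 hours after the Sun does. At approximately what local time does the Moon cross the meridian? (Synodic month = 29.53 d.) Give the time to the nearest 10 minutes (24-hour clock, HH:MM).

09:10

Phase angle: θ = 360°·(26 d)/(29.53 d) = 317.0°.
At 15° of sky rotation per hour, 317.0° corresponds to a 21.13 h lag.
12:00 + 21.131 h ≈ 09:08 → 09:10 to the nearest ten minutes.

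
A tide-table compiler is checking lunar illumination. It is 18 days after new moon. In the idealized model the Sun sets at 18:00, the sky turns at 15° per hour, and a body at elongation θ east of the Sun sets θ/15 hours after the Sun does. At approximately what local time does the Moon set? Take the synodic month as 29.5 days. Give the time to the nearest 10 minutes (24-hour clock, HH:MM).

08:40

Elongation θ = 360° × 18/29.5 ≈ 219.7°.
Delay after the Sun = 219.7° / (15°/h) ≈ 14.64 h.
18:00 + 14.644 h ≈ 08:39 → 08:40 to the nearest ten minutes.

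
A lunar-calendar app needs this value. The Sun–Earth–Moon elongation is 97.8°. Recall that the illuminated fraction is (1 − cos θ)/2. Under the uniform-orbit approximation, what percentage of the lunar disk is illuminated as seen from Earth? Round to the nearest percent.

Half-versine of 97.8°: (1 − (-0.136))/2 = 0.568, i.e. 57%.

57%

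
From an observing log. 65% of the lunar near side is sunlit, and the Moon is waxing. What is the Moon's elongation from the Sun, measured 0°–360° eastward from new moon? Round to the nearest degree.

107°

From f = (1 − cos θ)/2: cos θ = 1 − 2×0.65 = -0.300; arccos → 107.5°.
The Moon is waxing (0°–180°), so θ = 107.5° directly.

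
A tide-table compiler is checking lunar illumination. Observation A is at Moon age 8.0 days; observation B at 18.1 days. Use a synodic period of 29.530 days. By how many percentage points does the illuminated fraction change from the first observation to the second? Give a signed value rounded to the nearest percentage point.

θ₁ = 360° × 8.0/29.530 = 97.5°, f₁ = (1 − cos θ₁)/2 = 0.566.
θ₂ = 360° × 18.1/29.530 = 220.7°, f₂ = (1 − cos θ₂)/2 = 0.879.
Change = f₂ − f₁ = +0.314 → +31 percentage points.

+31 percentage points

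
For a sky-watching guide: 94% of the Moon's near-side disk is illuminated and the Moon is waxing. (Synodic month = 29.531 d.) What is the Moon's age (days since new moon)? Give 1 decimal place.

12.4 days

cos θ = 1 − 2f = -0.880, giving a principal value of 151.6°.
Before full moon the principal value applies: θ = 151.6°.
That fraction of the synodic month is 151.6/360 × 29.531 d ≈ 12.44 d.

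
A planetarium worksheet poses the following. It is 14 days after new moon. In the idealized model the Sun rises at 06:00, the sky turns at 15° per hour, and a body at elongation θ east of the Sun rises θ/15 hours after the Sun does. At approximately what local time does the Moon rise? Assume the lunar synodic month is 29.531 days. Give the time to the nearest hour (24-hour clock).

17:00

Phase angle: θ = 360°·(14 d)/(29.531 d) = 170.7°.
At 15° of sky rotation per hour, 170.7° corresponds to a 11.38 h lag.
06:00 + 11.38 h ≈ 17:23 → 17:00 to the nearest hour.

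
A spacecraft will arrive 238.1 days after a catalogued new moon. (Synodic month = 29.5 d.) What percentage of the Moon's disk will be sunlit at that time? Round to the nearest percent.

238.1 d spans 8 complete synodic months (8 × 29.5 = 236.00 d) plus 2.10 d.
The Moon has covered 2.10/29.5 of its cycle, so θ ≈ 360° × 2.10/29.5 = 25.6°.
With cos θ = 0.902, the lit fraction is (1 − 0.902)/2 ≈ 0.049, so 5%.

5%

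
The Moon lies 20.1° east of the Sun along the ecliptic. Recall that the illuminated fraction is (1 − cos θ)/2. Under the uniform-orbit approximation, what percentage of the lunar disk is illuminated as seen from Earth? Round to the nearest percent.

cos 20.1° = 0.939, so f = (1 − 0.939)/2 = 0.030, i.e. 3%.

3%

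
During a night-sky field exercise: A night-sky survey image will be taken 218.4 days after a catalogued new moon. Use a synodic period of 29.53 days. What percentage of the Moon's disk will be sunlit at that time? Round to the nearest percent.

218.4/29.53 = 7.396 lunations, so 7 complete cycles and 11.69 d into the next.
Phase angle: θ = 360°·(11.69 d)/(29.53 d) = 142.5°.
cos 142.5° = (-0.793), so f = (1 − (-0.793))/2 = 0.897, so 90%.

90%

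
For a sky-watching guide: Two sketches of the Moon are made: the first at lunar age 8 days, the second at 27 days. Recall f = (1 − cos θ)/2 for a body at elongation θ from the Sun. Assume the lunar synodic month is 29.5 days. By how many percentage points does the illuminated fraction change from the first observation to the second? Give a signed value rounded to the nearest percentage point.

-50 pp

First observation: θ = 360°·8/29.5 = 97.6°, so f = 0.566.
Second observation: θ = 329.5°, f = 0.069.
Δf = 0.069 − 0.566 = -0.497, i.e. -50 pp.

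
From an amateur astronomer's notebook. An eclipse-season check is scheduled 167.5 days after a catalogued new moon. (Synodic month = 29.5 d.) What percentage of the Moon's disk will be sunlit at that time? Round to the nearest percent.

167.5 d spans 5 complete synodic months (5 × 29.5 = 147.50 d) plus 20.00 d.
The Moon has covered 20.00/29.5 of its cycle, so θ ≈ 360° × 20.00/29.5 = 244.1°.
Illuminated fraction = (1 − cos 244.1°)/2 = (1 − (-0.437))/2 ≈ 0.719, so 72%.

72%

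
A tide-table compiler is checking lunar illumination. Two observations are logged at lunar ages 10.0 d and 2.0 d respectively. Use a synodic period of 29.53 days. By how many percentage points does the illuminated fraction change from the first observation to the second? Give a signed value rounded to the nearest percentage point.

-72 pp

θ₁ = 360° × 10.0/29.53 = 121.9°, f₁ = (1 − cos θ₁)/2 = 0.764.
θ₂ = 360° × 2.0/29.53 = 24.4°, f₂ = (1 − cos θ₂)/2 = 0.045.
Change = f₂ − f₁ = -0.720 → -72 percentage points.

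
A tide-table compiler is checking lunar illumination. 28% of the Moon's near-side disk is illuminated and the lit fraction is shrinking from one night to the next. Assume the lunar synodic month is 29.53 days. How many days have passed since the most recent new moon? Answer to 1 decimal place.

24.3 days

cos θ = 1 − 2f = 0.440, giving a principal value of 63.9°.
A waning Moon lies in 180°–360°, so θ = 360° − 63.9° = 296.1°.
That fraction of the synodic month is 296.1/360 × 29.53 d ≈ 24.29 d.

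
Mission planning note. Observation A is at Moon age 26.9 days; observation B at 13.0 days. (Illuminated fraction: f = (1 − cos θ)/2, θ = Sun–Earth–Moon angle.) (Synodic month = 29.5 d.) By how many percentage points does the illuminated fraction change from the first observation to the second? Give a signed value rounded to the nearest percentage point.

+89 percentage points

First observation: θ = 360°·26.9/29.5 = 328.3°, so f = 0.075.
Second observation: θ = 158.6°, f = 0.966.
Δf = 0.966 − 0.075 = +0.891, i.e. +89 pp.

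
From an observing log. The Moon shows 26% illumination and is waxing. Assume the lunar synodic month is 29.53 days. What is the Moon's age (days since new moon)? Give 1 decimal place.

5.0 days

Invert f = (1 − cos θ)/2 to get cos θ = 1 − 2(0.26) = 0.480, hence θ₀ = arccos 0.480 = 61.3°.
Before full moon the principal value applies: θ = 61.3°.
Age = 29.53 × 61.3°/360° ≈ 5.03 days.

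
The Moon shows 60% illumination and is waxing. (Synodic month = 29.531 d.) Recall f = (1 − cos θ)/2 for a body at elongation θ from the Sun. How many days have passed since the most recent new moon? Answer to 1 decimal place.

Invert f = (1 − cos θ)/2 to get cos θ = 1 − 2(0.60) = -0.200, hence θ₀ = arccos -0.200 = 101.5°.
The Moon is waxing (0°–180°), so θ = 101.5° directly.
That fraction of the synodic month is 101.5/360 × 29.531 d ≈ 8.33 d.

8.3 days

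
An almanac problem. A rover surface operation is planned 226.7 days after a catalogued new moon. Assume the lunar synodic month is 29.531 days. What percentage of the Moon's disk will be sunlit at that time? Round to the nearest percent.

226.7/29.531 = 7.677 lunations, so 7 complete cycles and 19.98 d into the next.
Phase angle: θ = 360°·(19.98 d)/(29.531 d) = 243.6°.
Illuminated fraction = (1 − cos 243.6°)/2 = (1 − (-0.445))/2 ≈ 0.722, so 72%.

72%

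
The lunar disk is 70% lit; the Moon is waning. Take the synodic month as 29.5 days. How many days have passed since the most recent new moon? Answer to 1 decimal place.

20.2 days

cos θ = 1 − 2f = -0.400, giving a principal value of 113.6°.
Since the Moon is past full (waning), take the reflex angle: θ = 360° − 113.6° = 246.4°.
Age = 29.5 × 246.4°/360° ≈ 20.19 days.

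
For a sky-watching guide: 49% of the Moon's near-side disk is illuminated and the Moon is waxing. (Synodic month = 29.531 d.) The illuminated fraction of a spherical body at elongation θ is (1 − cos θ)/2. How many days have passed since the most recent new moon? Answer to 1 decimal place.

7.3 days

From f = (1 − cos θ)/2: cos θ = 1 − 2×0.49 = 0.020; arccos → 88.9°.
Before full moon the principal value applies: θ = 88.9°.
Age = 29.531 × 88.9°/360° ≈ 7.29 days.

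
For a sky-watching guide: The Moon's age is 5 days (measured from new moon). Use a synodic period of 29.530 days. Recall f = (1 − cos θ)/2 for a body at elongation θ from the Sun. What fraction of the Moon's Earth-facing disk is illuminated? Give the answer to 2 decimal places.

0.26

The Moon has covered 5/29.530 of its cycle, so θ ≈ 360° × 5/29.530 = 61.0°.
Illuminated fraction = (1 − cos 61.0°)/2 = (1 − 0.485)/2 ≈ 0.257.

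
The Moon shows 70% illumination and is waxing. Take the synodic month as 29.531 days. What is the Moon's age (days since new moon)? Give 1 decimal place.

9.3 days

From f = (1 − cos θ)/2: cos θ = 1 − 2×0.70 = -0.400; arccos → 113.6°.
Before full moon the principal value applies: θ = 113.6°.
Age = 29.531 × 113.6°/360° ≈ 9.32 days.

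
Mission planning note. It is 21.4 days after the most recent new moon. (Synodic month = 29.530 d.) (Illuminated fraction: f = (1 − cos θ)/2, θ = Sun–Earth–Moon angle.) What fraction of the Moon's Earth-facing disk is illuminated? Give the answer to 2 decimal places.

Phase angle: θ = 360°·(21.4 d)/(29.530 d) = 260.9°.
With cos θ = (-0.158), the lit fraction is (1 − (-0.158))/2 ≈ 0.579.

0.58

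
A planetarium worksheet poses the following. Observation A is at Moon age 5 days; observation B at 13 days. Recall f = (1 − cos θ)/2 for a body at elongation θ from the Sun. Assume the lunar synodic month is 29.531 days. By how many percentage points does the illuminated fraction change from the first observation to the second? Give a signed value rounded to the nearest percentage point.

θ₁ = 360° × 5/29.531 = 61.0°, f₁ = (1 − cos θ₁)/2 = 0.257.
θ₂ = 360° × 13/29.531 = 158.5°, f₂ = (1 − cos θ₂)/2 = 0.965.
Change = f₂ − f₁ = +0.708 → +71 percentage points.

+71 percentage points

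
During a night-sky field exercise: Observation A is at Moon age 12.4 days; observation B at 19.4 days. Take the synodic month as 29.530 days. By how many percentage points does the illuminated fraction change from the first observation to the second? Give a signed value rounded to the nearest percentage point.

-16 percentage points

First observation: θ = 360°·12.4/29.530 = 151.2°, so f = 0.938.
Second observation: θ = 236.5°, f = 0.776.
Δf = 0.776 − 0.938 = -0.162, i.e. -16 pp.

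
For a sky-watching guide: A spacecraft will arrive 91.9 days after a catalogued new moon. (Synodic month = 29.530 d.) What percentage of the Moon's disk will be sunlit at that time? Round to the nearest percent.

12%

91.9 d spans 3 complete synodic months (3 × 29.530 = 88.59 d) plus 3.31 d.
Elongation θ = 360° × 3.31/29.530 ≈ 40.4°.
With cos θ = 0.762, the lit fraction is (1 − 0.762)/2 ≈ 0.119, so 12%.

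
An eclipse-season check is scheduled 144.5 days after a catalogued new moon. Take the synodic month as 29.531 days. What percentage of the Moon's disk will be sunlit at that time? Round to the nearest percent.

11%

144.5/29.531 = 4.893 lunations, so 4 complete cycles and 26.38 d into the next.
The Moon has covered 26.38/29.531 of its cycle, so θ ≈ 360° × 26.38/29.531 = 321.5°.
With cos θ = 0.783, the lit fraction is (1 − 0.783)/2 ≈ 0.108, so 11%.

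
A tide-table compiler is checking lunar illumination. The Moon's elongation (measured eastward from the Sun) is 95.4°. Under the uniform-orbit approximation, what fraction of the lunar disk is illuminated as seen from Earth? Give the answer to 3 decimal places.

0.547

f = (1 − cos 95.4°)/2 = (1 − (-0.094))/2 ≈ 0.547.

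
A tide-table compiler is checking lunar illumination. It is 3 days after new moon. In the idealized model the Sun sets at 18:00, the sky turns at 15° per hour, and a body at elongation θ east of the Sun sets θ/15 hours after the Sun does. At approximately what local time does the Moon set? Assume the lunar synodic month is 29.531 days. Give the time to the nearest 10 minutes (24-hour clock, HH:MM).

20:30

The Moon has covered 3/29.531 of its cycle, so θ ≈ 360° × 3/29.531 = 36.6°.
At 15° of sky rotation per hour, 36.6° corresponds to a 2.44 h lag.
18:00 + 2.438 h ≈ 20:26 → 20:30 to the nearest ten minutes.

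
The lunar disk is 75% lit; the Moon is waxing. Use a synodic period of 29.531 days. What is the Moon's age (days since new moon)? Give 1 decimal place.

9.8 days

From f = (1 − cos θ)/2: cos θ = 1 − 2×0.75 = -0.500; arccos → 120.0°.
Waxing ⇒ before full, so θ = 120.0°.
At 360°/29.531 d per day, 120.0° corresponds to 9.84 days.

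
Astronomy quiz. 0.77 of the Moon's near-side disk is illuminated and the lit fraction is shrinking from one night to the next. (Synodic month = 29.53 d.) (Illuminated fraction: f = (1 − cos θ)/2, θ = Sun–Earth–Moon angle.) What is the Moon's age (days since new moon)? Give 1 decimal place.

19.5 days

From f = (1 − cos θ)/2: cos θ = 1 − 2×0.77 = -0.540; arccos → 122.7°.
A waning Moon lies in 180°–360°, so θ = 360° − 122.7° = 237.3°.
At 360°/29.53 d per day, 237.3° corresponds to 19.47 days.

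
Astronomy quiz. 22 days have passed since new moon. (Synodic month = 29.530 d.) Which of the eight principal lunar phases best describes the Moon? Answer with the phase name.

θ ≈ 360° × 22/29.530 = 268°, which falls in the last quarter sector.

last quarter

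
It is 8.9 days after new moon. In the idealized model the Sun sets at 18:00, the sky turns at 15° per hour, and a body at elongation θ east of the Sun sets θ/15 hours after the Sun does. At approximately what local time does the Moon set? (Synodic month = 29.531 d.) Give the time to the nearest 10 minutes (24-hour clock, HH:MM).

01:10

Elongation θ = 360° × 8.9/29.531 ≈ 108.5°.
The Moon trails the Sun by θ/15 = 108.5/15 ≈ 7.23 hours.
18:00 + 7.233 h ≈ 01:14 → 01:10 to the nearest ten minutes.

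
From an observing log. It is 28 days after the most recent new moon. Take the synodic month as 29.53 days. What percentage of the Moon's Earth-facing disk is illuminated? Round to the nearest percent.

3%

The Moon has covered 28/29.53 of its cycle, so θ ≈ 360° × 28/29.53 = 341.3°.
cos 341.3° = 0.947, so f = (1 − 0.947)/2 = 0.026, so 3%.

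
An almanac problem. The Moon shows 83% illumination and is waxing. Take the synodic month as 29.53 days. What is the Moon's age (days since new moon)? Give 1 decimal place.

10.8 days

From f = (1 − cos θ)/2: cos θ = 1 − 2×0.83 = -0.660; arccos → 131.3°.
Waxing ⇒ before full, so θ = 131.3°.
Age = 29.53 × 131.3°/360° ≈ 10.77 days.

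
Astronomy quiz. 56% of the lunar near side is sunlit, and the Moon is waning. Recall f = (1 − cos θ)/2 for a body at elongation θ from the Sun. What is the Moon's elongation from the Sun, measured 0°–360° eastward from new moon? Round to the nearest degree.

cos θ = 1 − 2f = -0.120, giving a principal value of 96.9°.
A waning Moon lies in 180°–360°, so θ = 360° − 96.9° = 263.1°.

263°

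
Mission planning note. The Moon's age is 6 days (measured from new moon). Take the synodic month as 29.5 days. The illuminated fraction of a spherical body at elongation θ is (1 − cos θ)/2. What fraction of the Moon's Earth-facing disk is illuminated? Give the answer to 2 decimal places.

Phase angle: θ = 360°·(6 d)/(29.5 d) = 73.2°.
Illuminated fraction = (1 − cos 73.2°)/2 = (1 − 0.289)/2 ≈ 0.356.

0.36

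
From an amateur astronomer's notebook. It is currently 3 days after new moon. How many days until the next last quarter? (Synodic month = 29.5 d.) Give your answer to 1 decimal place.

19.1 days

Last quarter is 0.75 of the way through the cycle: age 0.75 × 29.5 = 22.125 d.
That is 22.125 − 3 = 19.125 days ahead.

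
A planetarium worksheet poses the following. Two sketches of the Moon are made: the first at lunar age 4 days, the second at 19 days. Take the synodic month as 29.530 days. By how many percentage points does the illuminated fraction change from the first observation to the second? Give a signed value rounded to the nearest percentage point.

+64 percentage points

First observation: θ = 360°·4/29.530 = 48.8°, so f = 0.170.
Second observation: θ = 231.6°, f = 0.810.
Δf = 0.810 − 0.170 = +0.640, i.e. +64 pp.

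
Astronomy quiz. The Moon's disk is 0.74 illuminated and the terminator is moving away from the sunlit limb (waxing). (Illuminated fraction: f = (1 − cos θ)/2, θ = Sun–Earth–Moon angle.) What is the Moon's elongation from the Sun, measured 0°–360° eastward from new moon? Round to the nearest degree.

119°

From f = (1 − cos θ)/2: cos θ = 1 − 2×0.74 = -0.480; arccos → 118.7°.
Waxing ⇒ before full, so θ = 118.7°.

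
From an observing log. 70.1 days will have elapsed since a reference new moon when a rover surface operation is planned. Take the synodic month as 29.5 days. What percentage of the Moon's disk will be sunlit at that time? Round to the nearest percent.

86%

70.1/29.5 = 2.376 lunations, so 2 complete cycles and 11.10 d into the next.
Elongation θ = 360° × 11.10/29.5 ≈ 135.5°.
cos 135.5° = (-0.713), so f = (1 − (-0.713))/2 = 0.856, so 86%.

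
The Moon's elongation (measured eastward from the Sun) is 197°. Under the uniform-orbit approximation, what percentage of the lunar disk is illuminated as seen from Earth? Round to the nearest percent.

cos 197° = (-0.956), so f = (1 − (-0.956))/2 = 0.978, i.e. 98%.

98%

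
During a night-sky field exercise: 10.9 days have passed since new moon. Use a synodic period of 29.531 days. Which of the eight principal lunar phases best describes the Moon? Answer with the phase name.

waxing gibbous

At 10.9/29.531 of the cycle, θ ≈ 133° — the waxing gibbous range.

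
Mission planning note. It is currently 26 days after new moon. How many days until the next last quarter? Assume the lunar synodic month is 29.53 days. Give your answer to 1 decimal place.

25.7 days

Last quarter is 0.75 of the way through the cycle: age 0.75 × 29.53 = 22.148 d.
This lunation's last quarter (22.148 d) has passed, so add one period: 51.678 − 26 = 25.678 days.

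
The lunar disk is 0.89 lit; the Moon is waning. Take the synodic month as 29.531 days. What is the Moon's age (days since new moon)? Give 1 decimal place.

cos θ = 1 − 2f = -0.780, giving a principal value of 141.3°.
Waning ⇒ past full, so θ = 360° − 141.3° = 218.7°.
Age = 29.531 × 218.7°/360° ≈ 17.94 days.

17.9 days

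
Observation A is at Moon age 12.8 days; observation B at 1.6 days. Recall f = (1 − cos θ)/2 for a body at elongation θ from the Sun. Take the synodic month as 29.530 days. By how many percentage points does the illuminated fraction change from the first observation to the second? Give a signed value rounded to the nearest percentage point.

θ₁ = 360° × 12.8/29.530 = 156.0°, f₁ = (1 − cos θ₁)/2 = 0.957.
θ₂ = 360° × 1.6/29.530 = 19.5°, f₂ = (1 − cos θ₂)/2 = 0.029.
Change = f₂ − f₁ = -0.928 → -93 percentage points.

-93 pp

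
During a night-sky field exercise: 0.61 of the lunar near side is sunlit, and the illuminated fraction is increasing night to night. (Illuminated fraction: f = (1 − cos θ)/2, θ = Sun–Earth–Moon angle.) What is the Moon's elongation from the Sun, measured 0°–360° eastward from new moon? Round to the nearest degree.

cos θ = 1 − 2f = -0.220, giving a principal value of 102.7°.
The Moon is waxing (0°–180°), so θ = 102.7° directly.

103°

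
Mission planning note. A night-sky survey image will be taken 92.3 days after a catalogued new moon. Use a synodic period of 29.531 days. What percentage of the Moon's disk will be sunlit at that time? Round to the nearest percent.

92.3 d spans 3 complete synodic months (3 × 29.531 = 88.59 d) plus 3.71 d.
Elongation θ = 360° × 3.71/29.531 ≈ 45.2°.
With cos θ = 0.705, the lit fraction is (1 − 0.705)/2 ≈ 0.148, so 15%.

15%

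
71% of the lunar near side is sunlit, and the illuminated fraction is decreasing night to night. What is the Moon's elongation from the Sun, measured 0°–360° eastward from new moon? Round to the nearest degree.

Invert f = (1 − cos θ)/2 to get cos θ = 1 − 2(0.71) = -0.420, hence θ₀ = arccos -0.420 = 114.8°.
Since the Moon is past full (waning), take the reflex angle: θ = 360° − 114.8° = 245.2°.

245°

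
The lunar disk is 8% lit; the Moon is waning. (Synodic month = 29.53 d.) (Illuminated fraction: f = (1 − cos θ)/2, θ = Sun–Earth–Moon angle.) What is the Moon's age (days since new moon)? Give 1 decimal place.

26.8 days

From f = (1 − cos θ)/2: cos θ = 1 − 2×0.08 = 0.840; arccos → 32.9°.
Waning ⇒ past full, so θ = 360° − 32.9° = 327.1°.
Age = 29.53 × 327.1°/360° ≈ 26.83 days.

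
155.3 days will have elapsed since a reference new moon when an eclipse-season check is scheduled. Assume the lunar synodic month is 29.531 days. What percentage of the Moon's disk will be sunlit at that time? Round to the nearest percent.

53%

155.3/29.531 = 5.259 lunations, so 5 complete cycles and 7.65 d into the next.
Phase angle: θ = 360°·(7.65 d)/(29.531 d) = 93.2°.
With cos θ = (-0.056), the lit fraction is (1 − (-0.056))/2 ≈ 0.528, so 53%.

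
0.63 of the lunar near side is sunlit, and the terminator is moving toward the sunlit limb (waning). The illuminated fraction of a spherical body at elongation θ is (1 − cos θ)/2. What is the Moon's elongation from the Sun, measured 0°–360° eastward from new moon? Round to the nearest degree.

255°

From f = (1 − cos θ)/2: cos θ = 1 − 2×0.63 = -0.260; arccos → 105.1°.
A waning Moon lies in 180°–360°, so θ = 360° − 105.1° = 254.9°.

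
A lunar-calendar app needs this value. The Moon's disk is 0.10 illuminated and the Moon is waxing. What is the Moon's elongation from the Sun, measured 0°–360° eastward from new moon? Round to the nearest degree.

cos θ = 1 − 2f = 0.800, giving a principal value of 36.9°.
The Moon is waxing (0°–180°), so θ = 36.9° directly.

37°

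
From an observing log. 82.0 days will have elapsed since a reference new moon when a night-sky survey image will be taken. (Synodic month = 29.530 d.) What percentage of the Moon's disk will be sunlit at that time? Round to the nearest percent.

42%

82.0 d spans 2 complete synodic months (2 × 29.530 = 59.06 d) plus 22.94 d.
The Moon has covered 22.94/29.530 of its cycle, so θ ≈ 360° × 22.94/29.530 = 279.7°.
cos 279.7° = 0.168, so f = (1 − 0.168)/2 = 0.416, so 42%.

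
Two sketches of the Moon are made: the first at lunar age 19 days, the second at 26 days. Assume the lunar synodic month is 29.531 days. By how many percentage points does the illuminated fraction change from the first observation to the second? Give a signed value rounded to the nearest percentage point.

-68 pp

θ₁ = 360° × 19/29.531 = 231.6°, f₁ = (1 − cos θ₁)/2 = 0.810.
θ₂ = 360° × 26/29.531 = 317.0°, f₂ = (1 − cos θ₂)/2 = 0.135.
Change = f₂ − f₁ = -0.676 → -68 percentage points.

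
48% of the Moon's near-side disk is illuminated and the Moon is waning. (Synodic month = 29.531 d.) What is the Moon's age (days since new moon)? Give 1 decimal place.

22.3 days

cos θ = 1 − 2f = 0.040, giving a principal value of 87.7°.
A waning Moon lies in 180°–360°, so θ = 360° − 87.7° = 272.3°.
At 360°/29.531 d per day, 272.3° corresponds to 22.34 days.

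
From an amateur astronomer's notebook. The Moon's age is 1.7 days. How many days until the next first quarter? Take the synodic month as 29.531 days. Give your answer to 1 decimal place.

5.7 days

First quarter is 0.25 of the way through the cycle: age 0.25 × 29.531 = 7.383 d.
That is 7.383 − 1.7 = 5.683 days ahead.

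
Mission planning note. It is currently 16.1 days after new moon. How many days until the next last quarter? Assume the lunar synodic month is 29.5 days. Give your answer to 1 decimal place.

Last quarter occurs at elongation 270°, i.e. at age 29.5 × 270/360 = 22.125 d.
That is 22.125 − 16.1 = 6.025 days ahead.

6.0 days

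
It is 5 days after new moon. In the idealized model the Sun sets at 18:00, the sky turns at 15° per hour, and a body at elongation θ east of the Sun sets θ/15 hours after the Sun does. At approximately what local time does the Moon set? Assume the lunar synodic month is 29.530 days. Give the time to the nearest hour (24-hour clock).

The Moon has covered 5/29.530 of its cycle, so θ ≈ 360° × 5/29.530 = 61.0°.
At 15° of sky rotation per hour, 61.0° corresponds to a 4.06 h lag.
18:00 + 4.06 h ≈ 22:04 → 22:00 to the nearest hour.

22:00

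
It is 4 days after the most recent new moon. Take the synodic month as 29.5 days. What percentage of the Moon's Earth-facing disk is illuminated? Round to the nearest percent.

Phase angle: θ = 360°·(4 d)/(29.5 d) = 48.8°.
cos 48.8° = 0.659, so f = (1 − 0.659)/2 = 0.171, so 17%.

17%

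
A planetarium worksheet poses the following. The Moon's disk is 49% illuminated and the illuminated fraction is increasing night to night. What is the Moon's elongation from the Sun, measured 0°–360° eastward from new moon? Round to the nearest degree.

89°

Invert f = (1 − cos θ)/2 to get cos θ = 1 − 2(0.49) = 0.020, hence θ₀ = arccos 0.020 = 88.9°.
The Moon is waxing (0°–180°), so θ = 88.9° directly.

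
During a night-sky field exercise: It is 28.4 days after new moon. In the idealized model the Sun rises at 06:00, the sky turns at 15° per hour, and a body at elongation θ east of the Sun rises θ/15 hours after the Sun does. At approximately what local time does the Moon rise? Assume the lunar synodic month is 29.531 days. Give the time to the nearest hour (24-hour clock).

05:00

The Moon has covered 28.4/29.531 of its cycle, so θ ≈ 360° × 28.4/29.531 = 346.2°.
Delay after the Sun = 346.2° / (15°/h) ≈ 23.08 h.
06:00 + 23.08 h ≈ 05:05 → 05:00 to the nearest hour.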